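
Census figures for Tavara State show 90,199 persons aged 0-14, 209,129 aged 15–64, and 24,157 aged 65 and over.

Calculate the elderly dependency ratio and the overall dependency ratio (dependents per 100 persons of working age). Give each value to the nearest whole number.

Old-age dependency ratio = 24,157 / 209,129 × 100 = 12
Total dependency ratio = (90,199 + 24,157) / 209,129 × 100 = 114,356 / 209,129 × 100 = 55

Old-age dependency ratio: 12
Total dependency ratio: 55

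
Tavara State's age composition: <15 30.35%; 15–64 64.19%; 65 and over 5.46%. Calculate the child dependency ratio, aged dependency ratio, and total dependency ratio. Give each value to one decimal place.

Youth dependency ratio: 47.3
Old-age dependency ratio: 8.5
Total dependency ratio: 55.8

Youth dependency ratio = 30.35 / 64.19 × 100 = 47.3
Old-age dependency ratio = 5.46 / 64.19 × 100 = 8.5
Total dependency ratio = (30.35 + 5.46) / 64.19 × 100 = 35.81 / 64.19 × 100 = 55.8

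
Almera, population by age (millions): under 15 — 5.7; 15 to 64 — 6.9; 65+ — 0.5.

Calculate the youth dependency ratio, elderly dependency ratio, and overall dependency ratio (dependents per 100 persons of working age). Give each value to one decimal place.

Youth dependency ratio = 5.7 / 6.9 × 100 = 82.6
Old-age dependency ratio = 0.5 / 6.9 × 100 = 7.2
Total dependency ratio = (5.7 + 0.5) / 6.9 × 100 = 6.2 / 6.9 × 100 = 89.9

Youth dependency ratio: 82.6
Old-age dependency ratio: 7.2
Total dependency ratio: 89.9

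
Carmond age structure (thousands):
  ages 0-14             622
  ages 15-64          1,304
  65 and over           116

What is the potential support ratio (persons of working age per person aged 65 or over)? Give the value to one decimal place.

Potential support ratio: 11.2

Potential support ratio = 1,304 / 116 = 11.2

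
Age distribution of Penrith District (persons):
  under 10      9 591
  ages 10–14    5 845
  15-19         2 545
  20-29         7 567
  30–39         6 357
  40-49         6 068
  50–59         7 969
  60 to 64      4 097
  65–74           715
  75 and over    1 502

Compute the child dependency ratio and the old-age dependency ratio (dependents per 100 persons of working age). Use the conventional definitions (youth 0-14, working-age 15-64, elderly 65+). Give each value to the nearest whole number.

0–14: 9 591 + 5 845 = 15 436
15–64: 2 545 + 7 567 + 6 357 + 6 068 + 7 969 + 4 097 = 34 603
65+: 715 + 1 502 = 2 217
Youth dependency ratio = 15 436 / 34 603 × 100 = 45
Old-age dependency ratio = 2 217 / 34 603 × 100 = 6

Youth dependency ratio: 45
Old-age dependency ratio: 6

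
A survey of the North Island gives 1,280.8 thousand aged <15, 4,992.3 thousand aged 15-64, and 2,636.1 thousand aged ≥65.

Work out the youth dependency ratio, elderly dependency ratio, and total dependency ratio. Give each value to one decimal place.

Youth dependency ratio: 25.7
Old-age dependency ratio: 52.8
Total dependency ratio: 78.5

Youth dependency ratio = 1,280.8 / 4,992.3 × 100 = 25.7
Old-age dependency ratio = 2,636.1 / 4,992.3 × 100 = 52.8
Total dependency ratio = (1,280.8 + 2,636.1) / 4,992.3 × 100 = 3,916.9 / 4,992.3 × 100 = 78.5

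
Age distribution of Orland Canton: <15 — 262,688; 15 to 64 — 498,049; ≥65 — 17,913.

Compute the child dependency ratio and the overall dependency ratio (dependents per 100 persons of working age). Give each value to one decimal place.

Youth dependency ratio = 262,688 / 498,049 × 100 = 52.7
Total dependency ratio = (262,688 + 17,913) / 498,049 × 100 = 280,601 / 498,049 × 100 = 56.3

Youth dependency ratio: 52.7
Total dependency ratio: 56.3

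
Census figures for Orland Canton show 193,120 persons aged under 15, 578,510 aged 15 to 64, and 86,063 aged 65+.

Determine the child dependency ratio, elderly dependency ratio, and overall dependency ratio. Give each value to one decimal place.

Youth dependency ratio: 33.4
Old-age dependency ratio: 14.9
Total dependency ratio: 48.3

Youth dependency ratio = 193,120 / 578,510 × 100 = 33.4
Old-age dependency ratio = 86,063 / 578,510 × 100 = 14.9
Total dependency ratio = (193,120 + 86,063) / 578,510 × 100 = 279,183 / 578,510 × 100 = 48.3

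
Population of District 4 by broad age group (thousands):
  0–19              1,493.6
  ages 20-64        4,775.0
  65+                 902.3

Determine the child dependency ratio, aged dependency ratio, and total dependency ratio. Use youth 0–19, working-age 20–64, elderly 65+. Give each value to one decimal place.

Youth dependency ratio = 1,493.6 / 4,775.0 × 100 = 31.3
Old-age dependency ratio = 902.3 / 4,775.0 × 100 = 18.9
Total dependency ratio = (1,493.6 + 902.3) / 4,775.0 × 100 = 2,395.9 / 4,775.0 × 100 = 50.2

Youth dependency ratio: 31.3
Old-age dependency ratio: 18.9
Total dependency ratio: 50.2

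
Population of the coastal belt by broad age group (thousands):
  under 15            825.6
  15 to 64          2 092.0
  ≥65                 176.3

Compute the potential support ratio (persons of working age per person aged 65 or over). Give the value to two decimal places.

Potential support ratio = 2 092.0 / 176.3 = 11.87

Potential support ratio: 11.87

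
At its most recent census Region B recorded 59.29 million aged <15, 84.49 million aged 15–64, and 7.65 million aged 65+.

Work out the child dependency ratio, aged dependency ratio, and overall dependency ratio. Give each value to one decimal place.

Youth dependency ratio: 70.2
Old-age dependency ratio: 9.1
Total dependency ratio: 79.2

Youth dependency ratio = 59.29 / 84.49 × 100 = 70.2
Old-age dependency ratio = 7.65 / 84.49 × 100 = 9.1
Total dependency ratio = (59.29 + 7.65) / 84.49 × 100 = 66.94 / 84.49 × 100 = 79.2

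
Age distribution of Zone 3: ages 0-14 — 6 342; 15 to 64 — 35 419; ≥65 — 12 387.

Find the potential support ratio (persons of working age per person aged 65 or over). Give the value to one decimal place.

Potential support ratio: 2.9

Potential support ratio = 35 419 / 12 387 = 2.9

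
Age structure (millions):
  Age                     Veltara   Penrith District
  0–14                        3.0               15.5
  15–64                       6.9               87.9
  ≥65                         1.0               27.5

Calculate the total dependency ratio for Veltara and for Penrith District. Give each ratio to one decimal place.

Veltara: 58.0
Penrith District: 48.9

Veltara: (3.0 + 1.0) / 6.9 × 100 = 4.0 / 6.9 × 100 = 58.0
Penrith District: (15.5 + 27.5) / 87.9 × 100 = 43.0 / 87.9 × 100 = 48.9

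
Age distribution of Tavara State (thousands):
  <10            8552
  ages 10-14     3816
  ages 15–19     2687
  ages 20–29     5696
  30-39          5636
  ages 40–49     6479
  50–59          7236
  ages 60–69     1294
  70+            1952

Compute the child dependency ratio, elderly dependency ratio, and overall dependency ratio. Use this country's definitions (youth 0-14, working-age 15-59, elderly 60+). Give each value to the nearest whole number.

Youth dependency ratio: 45
Old-age dependency ratio: 12
Total dependency ratio: 56

0–14: 8552 + 3816 = 12368
15–59: 2687 + 5696 + 5636 + 6479 + 7236 = 27734
60+: 1294 + 1952 = 3246
Youth dependency ratio = 12368 / 27734 × 100 = 45
Old-age dependency ratio = 3246 / 27734 × 100 = 12
Total dependency ratio = (12368 + 3246) / 27734 × 100 = 15614 / 27734 × 100 = 56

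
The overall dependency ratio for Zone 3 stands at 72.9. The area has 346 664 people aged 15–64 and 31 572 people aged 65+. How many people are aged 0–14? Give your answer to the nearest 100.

Aged 0–14: 221 100

Total dependency ratio = (youth + elderly) / working-age × 100
72.9 = (Y + 31 572) / 346 664 × 100
⇒ 221 100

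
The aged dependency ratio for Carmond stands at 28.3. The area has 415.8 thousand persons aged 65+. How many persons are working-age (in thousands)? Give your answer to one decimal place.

Old-age dependency ratio = elderly / working-age × 100
28.3 = 415.8 / W × 100
⇒ 1,469.3

Working-age: 1,469.3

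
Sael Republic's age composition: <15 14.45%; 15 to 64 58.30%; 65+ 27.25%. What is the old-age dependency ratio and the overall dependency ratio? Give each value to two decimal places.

Old-age dependency ratio = 27.25 / 58.30 × 100 = 46.74
Total dependency ratio = (14.45 + 27.25) / 58.30 × 100 = 41.70 / 58.30 × 100 = 71.53

Old-age dependency ratio: 46.74
Total dependency ratio: 71.53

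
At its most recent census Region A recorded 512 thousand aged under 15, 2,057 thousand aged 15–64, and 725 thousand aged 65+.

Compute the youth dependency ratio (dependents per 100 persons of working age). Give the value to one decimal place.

Youth dependency ratio = 512 / 2,057 × 100 = 24.9

Youth dependency ratio: 24.9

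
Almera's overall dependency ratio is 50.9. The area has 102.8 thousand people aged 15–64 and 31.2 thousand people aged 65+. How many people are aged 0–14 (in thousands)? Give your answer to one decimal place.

Total dependency ratio = (youth + elderly) / working-age × 100
50.9 = (Y + 31.2) / 102.8 × 100
⇒ 21.1

Aged 0–14: 21.1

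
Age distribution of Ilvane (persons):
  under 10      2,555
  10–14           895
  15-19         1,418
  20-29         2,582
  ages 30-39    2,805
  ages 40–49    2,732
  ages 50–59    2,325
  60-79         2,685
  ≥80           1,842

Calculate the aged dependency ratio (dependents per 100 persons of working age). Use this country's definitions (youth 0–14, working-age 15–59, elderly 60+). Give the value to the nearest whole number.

0–14: 2,555 + 895 = 3,450
15–59: 1,418 + 2,582 + 2,805 + 2,732 + 2,325 = 11,862
60+: 2,685 + 1,842 = 4,527
Old-age dependency ratio = 4,527 / 11,862 × 100 = 38

Old-age dependency ratio: 38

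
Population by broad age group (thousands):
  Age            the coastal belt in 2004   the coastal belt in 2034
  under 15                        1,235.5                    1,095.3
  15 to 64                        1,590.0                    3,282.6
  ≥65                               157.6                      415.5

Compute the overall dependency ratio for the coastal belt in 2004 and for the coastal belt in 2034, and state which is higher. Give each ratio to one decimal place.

the coastal belt in 2004: 87.6
the coastal belt in 2034: 46.0
Higher: the coastal belt in 2004

the coastal belt in 2004: (1,235.5 + 157.6) / 1,590.0 × 100 = 1,393.1 / 1,590.0 × 100 = 87.6
the coastal belt in 2034: (1,095.3 + 415.5) / 3,282.6 × 100 = 1,510.8 / 3,282.6 × 100 = 46.0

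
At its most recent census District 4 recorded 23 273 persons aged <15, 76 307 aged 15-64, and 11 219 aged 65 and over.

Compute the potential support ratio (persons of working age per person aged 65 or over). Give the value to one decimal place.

Potential support ratio: 6.8

Potential support ratio = 76 307 / 11 219 = 6.8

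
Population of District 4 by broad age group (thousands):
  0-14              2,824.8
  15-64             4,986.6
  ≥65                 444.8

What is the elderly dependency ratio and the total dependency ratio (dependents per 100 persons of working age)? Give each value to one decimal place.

Old-age dependency ratio: 8.9
Total dependency ratio: 65.6

Old-age dependency ratio = 444.8 / 4,986.6 × 100 = 8.9
Total dependency ratio = (2,824.8 + 444.8) / 4,986.6 × 100 = 3,269.6 / 4,986.6 × 100 = 65.6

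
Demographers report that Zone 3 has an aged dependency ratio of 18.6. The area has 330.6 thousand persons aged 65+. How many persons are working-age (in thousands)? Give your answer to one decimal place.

Old-age dependency ratio = elderly / working-age × 100
18.6 = 330.6 / W × 100
⇒ 1777.4

Working-age: 1777.4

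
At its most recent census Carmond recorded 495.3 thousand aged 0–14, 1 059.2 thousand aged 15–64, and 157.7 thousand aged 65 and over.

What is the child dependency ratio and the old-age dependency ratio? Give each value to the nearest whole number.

Youth dependency ratio: 47
Old-age dependency ratio: 15

Youth dependency ratio = 495.3 / 1 059.2 × 100 = 47
Old-age dependency ratio = 157.7 / 1 059.2 × 100 = 15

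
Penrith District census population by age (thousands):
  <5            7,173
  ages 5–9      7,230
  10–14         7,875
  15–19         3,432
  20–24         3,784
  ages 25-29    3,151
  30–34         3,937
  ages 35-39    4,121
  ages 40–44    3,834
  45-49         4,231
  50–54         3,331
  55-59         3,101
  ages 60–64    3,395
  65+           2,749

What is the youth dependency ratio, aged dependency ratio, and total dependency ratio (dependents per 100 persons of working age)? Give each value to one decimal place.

Youth dependency ratio: 61.3
Old-age dependency ratio: 7.6
Total dependency ratio: 68.9

0–14: 7,173 + 7,230 + 7,875 = 22,278
15–64: 3,432 + 3,784 + 3,151 + 3,937 + 4,121 + 3,834 + 4,231 + 3,331 + 3,101 + 3,395 = 36,317
65+: 2,749
Youth dependency ratio = 22,278 / 36,317 × 100 = 61.3
Old-age dependency ratio = 2,749 / 36,317 × 100 = 7.6
Total dependency ratio = (22,278 + 2,749) / 36,317 × 100 = 25,027 / 36,317 × 100 = 68.9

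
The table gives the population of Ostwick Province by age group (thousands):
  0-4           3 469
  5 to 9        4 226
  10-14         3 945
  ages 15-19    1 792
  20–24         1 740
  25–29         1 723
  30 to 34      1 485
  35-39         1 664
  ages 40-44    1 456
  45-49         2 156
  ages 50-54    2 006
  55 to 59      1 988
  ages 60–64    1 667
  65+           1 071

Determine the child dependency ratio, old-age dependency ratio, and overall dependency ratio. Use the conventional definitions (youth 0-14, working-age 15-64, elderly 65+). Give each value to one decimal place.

Youth dependency ratio: 65.8
Old-age dependency ratio: 6.1
Total dependency ratio: 71.9

0–14: 3 469 + 4 226 + 3 945 = 11 640
15–64: 1 792 + 1 740 + 1 723 + 1 485 + 1 664 + 1 456 + 2 156 + 2 006 + 1 988 + 1 667 = 17 677
65+: 1 071
Youth dependency ratio = 11 640 / 17 677 × 100 = 65.8
Old-age dependency ratio = 1 071 / 17 677 × 100 = 6.1
Total dependency ratio = (11 640 + 1 071) / 17 677 × 100 = 12 711 / 17 677 × 100 = 71.9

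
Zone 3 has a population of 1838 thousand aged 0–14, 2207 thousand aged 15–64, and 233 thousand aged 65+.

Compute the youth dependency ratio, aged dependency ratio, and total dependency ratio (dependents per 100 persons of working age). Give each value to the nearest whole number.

Youth dependency ratio: 83
Old-age dependency ratio: 11
Total dependency ratio: 94

Youth dependency ratio = 1838 / 2207 × 100 = 83
Old-age dependency ratio = 233 / 2207 × 100 = 11
Total dependency ratio = (1838 + 233) / 2207 × 100 = 2071 / 2207 × 100 = 94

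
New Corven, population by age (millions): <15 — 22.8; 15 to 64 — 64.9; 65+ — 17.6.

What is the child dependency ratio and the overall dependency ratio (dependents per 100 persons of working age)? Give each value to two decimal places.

Youth dependency ratio: 35.13
Total dependency ratio: 62.25

Youth dependency ratio = 22.8 / 64.9 × 100 = 35.13
Total dependency ratio = (22.8 + 17.6) / 64.9 × 100 = 40.4 / 64.9 × 100 = 62.25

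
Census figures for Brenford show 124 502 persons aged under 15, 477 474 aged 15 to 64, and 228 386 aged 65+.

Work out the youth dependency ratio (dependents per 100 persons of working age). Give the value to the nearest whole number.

Youth dependency ratio: 26

Youth dependency ratio = 124 502 / 477 474 × 100 = 26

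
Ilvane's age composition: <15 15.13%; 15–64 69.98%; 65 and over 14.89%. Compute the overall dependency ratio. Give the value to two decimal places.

Total dependency ratio: 42.90

Total dependency ratio = (15.13 + 14.89) / 69.98 × 100 = 30.02 / 69.98 × 100 = 42.90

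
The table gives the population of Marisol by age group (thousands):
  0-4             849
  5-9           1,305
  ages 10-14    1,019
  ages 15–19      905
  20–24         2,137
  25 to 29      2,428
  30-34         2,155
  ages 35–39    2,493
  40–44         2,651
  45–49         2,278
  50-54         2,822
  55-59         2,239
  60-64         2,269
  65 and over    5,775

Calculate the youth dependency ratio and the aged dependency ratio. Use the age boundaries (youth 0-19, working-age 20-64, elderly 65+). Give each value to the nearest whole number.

Youth dependency ratio: 19
Old-age dependency ratio: 27

0–19: 849 + 1,305 + 1,019 + 905 = 4,078
20–64: 2,137 + 2,428 + 2,155 + 2,493 + 2,651 + 2,278 + 2,822 + 2,239 + 2,269 = 21,472
65+: 5,775
Youth dependency ratio = 4,078 / 21,472 × 100 = 19
Old-age dependency ratio = 5,775 / 21,472 × 100 = 27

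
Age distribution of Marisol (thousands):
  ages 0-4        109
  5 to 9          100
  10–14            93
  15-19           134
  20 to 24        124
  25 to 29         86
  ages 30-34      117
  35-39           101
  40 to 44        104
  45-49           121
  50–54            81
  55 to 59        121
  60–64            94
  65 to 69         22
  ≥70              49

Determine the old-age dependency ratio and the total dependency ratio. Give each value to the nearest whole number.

0–14: 109 + 100 + 93 = 302
15–64: 134 + 124 + 86 + 117 + 101 + 104 + 121 + 81 + 121 + 94 = 1083
65+: 22 + 49 = 71
Old-age dependency ratio = 71 / 1083 × 100 = 7
Total dependency ratio = (302 + 71) / 1083 × 100 = 373 / 1083 × 100 = 34

Old-age dependency ratio: 7
Total dependency ratio: 34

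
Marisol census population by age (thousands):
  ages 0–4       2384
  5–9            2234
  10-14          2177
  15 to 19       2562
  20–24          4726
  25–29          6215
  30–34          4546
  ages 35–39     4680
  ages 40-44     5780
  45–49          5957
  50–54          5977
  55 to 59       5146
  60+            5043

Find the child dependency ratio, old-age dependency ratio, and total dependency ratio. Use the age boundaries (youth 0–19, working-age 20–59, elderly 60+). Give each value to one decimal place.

0–19: 2384 + 2234 + 2177 + 2562 = 9357
20–59: 4726 + 6215 + 4546 + 4680 + 5780 + 5957 + 5977 + 5146 = 43027
60+: 5043
Youth dependency ratio = 9357 / 43027 × 100 = 21.7
Old-age dependency ratio = 5043 / 43027 × 100 = 11.7
Total dependency ratio = (9357 + 5043) / 43027 × 100 = 14400 / 43027 × 100 = 33.5

Youth dependency ratio: 21.7
Old-age dependency ratio: 11.7
Total dependency ratio: 33.5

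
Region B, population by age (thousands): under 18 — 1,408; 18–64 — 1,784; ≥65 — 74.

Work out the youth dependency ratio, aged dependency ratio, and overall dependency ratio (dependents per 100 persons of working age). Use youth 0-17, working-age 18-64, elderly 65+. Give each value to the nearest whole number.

Youth dependency ratio: 79
Old-age dependency ratio: 4
Total dependency ratio: 83

Youth dependency ratio = 1,408 / 1,784 × 100 = 79
Old-age dependency ratio = 74 / 1,784 × 100 = 4
Total dependency ratio = (1,408 + 74) / 1,784 × 100 = 1,482 / 1,784 × 100 = 83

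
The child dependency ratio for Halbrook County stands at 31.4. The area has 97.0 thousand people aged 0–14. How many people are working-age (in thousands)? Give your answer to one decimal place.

Working-age: 308.9

Youth dependency ratio = youth / working-age × 100
31.4 = 97.0 / W × 100
⇒ 308.9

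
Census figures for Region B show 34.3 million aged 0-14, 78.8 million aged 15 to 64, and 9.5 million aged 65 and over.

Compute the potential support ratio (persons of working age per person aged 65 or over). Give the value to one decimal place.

Potential support ratio: 8.3

Potential support ratio = 78.8 / 9.5 = 8.3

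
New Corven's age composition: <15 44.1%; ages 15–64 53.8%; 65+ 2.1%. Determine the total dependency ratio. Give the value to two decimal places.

Total dependency ratio: 85.87

Total dependency ratio = (44.1 + 2.1) / 53.8 × 100 = 46.2 / 53.8 × 100 = 85.87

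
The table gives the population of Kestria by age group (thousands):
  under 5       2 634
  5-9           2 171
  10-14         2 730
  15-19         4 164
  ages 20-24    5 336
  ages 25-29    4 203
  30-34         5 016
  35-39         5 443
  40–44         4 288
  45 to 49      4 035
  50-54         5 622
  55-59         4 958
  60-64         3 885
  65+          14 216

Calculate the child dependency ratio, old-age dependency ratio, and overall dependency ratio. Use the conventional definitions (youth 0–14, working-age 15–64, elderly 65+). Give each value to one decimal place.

0–14: 2 634 + 2 171 + 2 730 = 7 535
15–64: 4 164 + 5 336 + 4 203 + 5 016 + 5 443 + 4 288 + 4 035 + 5 622 + 4 958 + 3 885 = 46 950
65+: 14 216
Youth dependency ratio = 7 535 / 46 950 × 100 = 16.0
Old-age dependency ratio = 14 216 / 46 950 × 100 = 30.3
Total dependency ratio = (7 535 + 14 216) / 46 950 × 100 = 21 751 / 46 950 × 100 = 46.3

Youth dependency ratio: 16.0
Old-age dependency ratio: 30.3
Total dependency ratio: 46.3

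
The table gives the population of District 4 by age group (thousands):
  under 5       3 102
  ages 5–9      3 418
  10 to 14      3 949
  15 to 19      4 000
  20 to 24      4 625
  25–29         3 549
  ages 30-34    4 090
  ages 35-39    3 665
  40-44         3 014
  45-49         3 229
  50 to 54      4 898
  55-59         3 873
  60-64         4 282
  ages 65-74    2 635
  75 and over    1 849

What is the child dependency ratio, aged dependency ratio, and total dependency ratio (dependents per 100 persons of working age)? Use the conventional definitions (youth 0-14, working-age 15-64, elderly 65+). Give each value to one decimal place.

0–14: 3 102 + 3 418 + 3 949 = 10 469
15–64: 4 000 + 4 625 + 3 549 + 4 090 + 3 665 + 3 014 + 3 229 + 4 898 + 3 873 + 4 282 = 39 225
65+: 2 635 + 1 849 = 4 484
Youth dependency ratio = 10 469 / 39 225 × 100 = 26.7
Old-age dependency ratio = 4 484 / 39 225 × 100 = 11.4
Total dependency ratio = (10 469 + 4 484) / 39 225 × 100 = 14 953 / 39 225 × 100 = 38.1

Youth dependency ratio: 26.7
Old-age dependency ratio: 11.4
Total dependency ratio: 38.1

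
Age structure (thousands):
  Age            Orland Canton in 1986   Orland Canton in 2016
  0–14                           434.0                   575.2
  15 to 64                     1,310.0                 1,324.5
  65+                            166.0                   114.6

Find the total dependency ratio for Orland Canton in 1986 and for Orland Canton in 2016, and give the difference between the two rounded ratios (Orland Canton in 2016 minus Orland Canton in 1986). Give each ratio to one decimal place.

Orland Canton in 1986: (434.0 + 166.0) / 1,310.0 × 100 = 600.0 / 1,310.0 × 100 = 45.8
Orland Canton in 2016: (575.2 + 114.6) / 1,324.5 × 100 = 689.8 / 1,324.5 × 100 = 52.1

Orland Canton in 1986: 45.8
Orland Canton in 2016: 52.1
Difference: +6.3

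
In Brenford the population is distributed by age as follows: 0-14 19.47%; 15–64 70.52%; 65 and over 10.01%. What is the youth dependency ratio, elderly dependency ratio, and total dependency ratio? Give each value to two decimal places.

Youth dependency ratio: 27.61
Old-age dependency ratio: 14.19
Total dependency ratio: 41.80

Youth dependency ratio = 19.47 / 70.52 × 100 = 27.61
Old-age dependency ratio = 10.01 / 70.52 × 100 = 14.19
Total dependency ratio = (19.47 + 10.01) / 70.52 × 100 = 29.48 / 70.52 × 100 = 41.80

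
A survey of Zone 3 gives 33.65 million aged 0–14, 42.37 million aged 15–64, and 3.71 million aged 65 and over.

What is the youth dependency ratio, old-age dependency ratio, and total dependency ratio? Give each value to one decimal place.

Youth dependency ratio = 33.65 / 42.37 × 100 = 79.4
Old-age dependency ratio = 3.71 / 42.37 × 100 = 8.8
Total dependency ratio = (33.65 + 3.71) / 42.37 × 100 = 37.36 / 42.37 × 100 = 88.2

Youth dependency ratio: 79.4
Old-age dependency ratio: 8.8
Total dependency ratio: 88.2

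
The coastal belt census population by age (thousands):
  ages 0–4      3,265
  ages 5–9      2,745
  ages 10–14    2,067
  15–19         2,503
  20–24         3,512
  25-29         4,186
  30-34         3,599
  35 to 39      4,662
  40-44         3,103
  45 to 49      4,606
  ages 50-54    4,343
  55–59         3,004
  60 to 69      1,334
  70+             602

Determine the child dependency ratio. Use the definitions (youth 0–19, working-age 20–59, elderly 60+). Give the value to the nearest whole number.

Youth dependency ratio: 34

0–19: 3,265 + 2,745 + 2,067 + 2,503 = 10,580
20–59: 3,512 + 4,186 + 3,599 + 4,662 + 3,103 + 4,606 + 4,343 + 3,004 = 31,015
60+: 1,334 + 602 = 1,936
Youth dependency ratio = 10,580 / 31,015 × 100 = 34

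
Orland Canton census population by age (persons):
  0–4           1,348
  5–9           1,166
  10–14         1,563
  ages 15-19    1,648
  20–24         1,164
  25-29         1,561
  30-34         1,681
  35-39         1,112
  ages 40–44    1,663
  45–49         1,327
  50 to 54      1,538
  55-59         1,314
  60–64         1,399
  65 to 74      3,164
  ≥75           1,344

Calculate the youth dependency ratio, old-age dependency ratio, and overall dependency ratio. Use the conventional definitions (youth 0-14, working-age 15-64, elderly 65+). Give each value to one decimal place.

0–14: 1,348 + 1,166 + 1,563 = 4,077
15–64: 1,648 + 1,164 + 1,561 + 1,681 + 1,112 + 1,663 + 1,327 + 1,538 + 1,314 + 1,399 = 14,407
65+: 3,164 + 1,344 = 4,508
Youth dependency ratio = 4,077 / 14,407 × 100 = 28.3
Old-age dependency ratio = 4,508 / 14,407 × 100 = 31.3
Total dependency ratio = (4,077 + 4,508) / 14,407 × 100 = 8,585 / 14,407 × 100 = 59.6

Youth dependency ratio: 28.3
Old-age dependency ratio: 31.3
Total dependency ratio: 59.6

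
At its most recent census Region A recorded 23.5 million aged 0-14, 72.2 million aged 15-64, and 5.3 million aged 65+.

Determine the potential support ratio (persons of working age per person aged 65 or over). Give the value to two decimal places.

Potential support ratio: 13.62

Potential support ratio = 72.2 / 5.3 = 13.62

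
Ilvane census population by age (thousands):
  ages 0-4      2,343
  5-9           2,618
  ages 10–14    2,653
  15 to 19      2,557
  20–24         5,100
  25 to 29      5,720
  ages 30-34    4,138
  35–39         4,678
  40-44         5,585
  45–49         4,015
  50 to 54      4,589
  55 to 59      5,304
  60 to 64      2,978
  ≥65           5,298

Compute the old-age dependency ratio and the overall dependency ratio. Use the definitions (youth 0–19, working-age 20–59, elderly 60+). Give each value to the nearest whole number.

0–19: 2,343 + 2,618 + 2,653 + 2,557 = 10,171
20–59: 5,100 + 5,720 + 4,138 + 4,678 + 5,585 + 4,015 + 4,589 + 5,304 = 39,129
60+: 2,978 + 5,298 = 8,276
Old-age dependency ratio = 8,276 / 39,129 × 100 = 21
Total dependency ratio = (10,171 + 8,276) / 39,129 × 100 = 18,447 / 39,129 × 100 = 47

Old-age dependency ratio: 21
Total dependency ratio: 47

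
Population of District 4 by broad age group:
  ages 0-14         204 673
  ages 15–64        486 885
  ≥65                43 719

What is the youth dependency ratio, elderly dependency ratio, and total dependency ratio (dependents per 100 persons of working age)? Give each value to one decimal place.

Youth dependency ratio: 42.0
Old-age dependency ratio: 9.0
Total dependency ratio: 51.0

Youth dependency ratio = 204 673 / 486 885 × 100 = 42.0
Old-age dependency ratio = 43 719 / 486 885 × 100 = 9.0
Total dependency ratio = (204 673 + 43 719) / 486 885 × 100 = 248 392 / 486 885 × 100 = 51.0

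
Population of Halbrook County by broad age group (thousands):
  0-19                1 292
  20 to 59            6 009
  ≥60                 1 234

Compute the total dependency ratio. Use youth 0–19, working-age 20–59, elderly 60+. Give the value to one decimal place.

Total dependency ratio = (1 292 + 1 234) / 6 009 × 100 = 2 526 / 6 009 × 100 = 42.0

Total dependency ratio: 42.0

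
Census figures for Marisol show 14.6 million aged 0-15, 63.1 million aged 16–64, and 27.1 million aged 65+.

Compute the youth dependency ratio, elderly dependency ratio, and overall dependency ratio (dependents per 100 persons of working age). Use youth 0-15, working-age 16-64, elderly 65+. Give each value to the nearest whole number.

Youth dependency ratio: 23
Old-age dependency ratio: 43
Total dependency ratio: 66

Youth dependency ratio = 14.6 / 63.1 × 100 = 23
Old-age dependency ratio = 27.1 / 63.1 × 100 = 43
Total dependency ratio = (14.6 + 27.1) / 63.1 × 100 = 41.7 / 63.1 × 100 = 66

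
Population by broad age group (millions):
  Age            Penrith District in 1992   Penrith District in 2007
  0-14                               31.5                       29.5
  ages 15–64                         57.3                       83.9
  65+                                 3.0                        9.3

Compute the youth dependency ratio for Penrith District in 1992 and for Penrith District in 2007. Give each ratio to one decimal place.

Penrith District in 1992: 31.5 / 57.3 × 100 = 55.0
Penrith District in 2007: 29.5 / 83.9 × 100 = 35.2

Penrith District in 1992: 55.0
Penrith District in 2007: 35.2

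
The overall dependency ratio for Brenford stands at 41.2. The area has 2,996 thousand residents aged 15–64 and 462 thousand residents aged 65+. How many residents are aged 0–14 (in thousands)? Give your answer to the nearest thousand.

Aged 0–14: 772

Total dependency ratio = (youth + elderly) / working-age × 100
41.2 = (Y + 462) / 2,996 × 100
⇒ 772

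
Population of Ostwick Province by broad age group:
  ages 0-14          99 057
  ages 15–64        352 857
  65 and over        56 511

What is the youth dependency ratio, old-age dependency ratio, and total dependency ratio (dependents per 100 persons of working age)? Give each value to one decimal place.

Youth dependency ratio: 28.1
Old-age dependency ratio: 16.0
Total dependency ratio: 44.1

Youth dependency ratio = 99 057 / 352 857 × 100 = 28.1
Old-age dependency ratio = 56 511 / 352 857 × 100 = 16.0
Total dependency ratio = (99 057 + 56 511) / 352 857 × 100 = 155 568 / 352 857 × 100 = 44.1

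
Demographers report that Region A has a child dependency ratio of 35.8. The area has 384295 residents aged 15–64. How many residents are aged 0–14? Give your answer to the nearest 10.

Youth dependency ratio = youth / working-age × 100
35.8 = Y / 384295 × 100
⇒ 137580

Aged 0–14: 137580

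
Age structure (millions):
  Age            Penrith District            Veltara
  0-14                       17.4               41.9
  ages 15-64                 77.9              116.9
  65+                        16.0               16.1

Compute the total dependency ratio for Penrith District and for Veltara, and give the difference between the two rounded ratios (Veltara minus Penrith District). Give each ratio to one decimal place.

Penrith District: 42.9
Veltara: 49.6
Difference: +6.7

Penrith District: (17.4 + 16.0) / 77.9 × 100 = 33.4 / 77.9 × 100 = 42.9
Veltara: (41.9 + 16.1) / 116.9 × 100 = 58.0 / 116.9 × 100 = 49.6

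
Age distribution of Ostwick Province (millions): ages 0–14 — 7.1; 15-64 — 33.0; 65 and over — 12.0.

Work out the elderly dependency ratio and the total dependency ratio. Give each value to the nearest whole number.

Old-age dependency ratio: 36
Total dependency ratio: 58

Old-age dependency ratio = 12.0 / 33.0 × 100 = 36
Total dependency ratio = (7.1 + 12.0) / 33.0 × 100 = 19.1 / 33.0 × 100 = 58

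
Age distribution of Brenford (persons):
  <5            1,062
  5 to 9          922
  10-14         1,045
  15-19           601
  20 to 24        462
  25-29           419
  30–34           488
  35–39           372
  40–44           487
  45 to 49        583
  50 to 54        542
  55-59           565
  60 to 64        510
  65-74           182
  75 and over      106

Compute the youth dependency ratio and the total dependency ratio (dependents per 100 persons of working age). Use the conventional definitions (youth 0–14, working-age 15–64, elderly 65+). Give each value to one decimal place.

0–14: 1,062 + 922 + 1,045 = 3,029
15–64: 601 + 462 + 419 + 488 + 372 + 487 + 583 + 542 + 565 + 510 = 5,029
65+: 182 + 106 = 288
Youth dependency ratio = 3,029 / 5,029 × 100 = 60.2
Total dependency ratio = (3,029 + 288) / 5,029 × 100 = 3,317 / 5,029 × 100 = 66.0

Youth dependency ratio: 60.2
Total dependency ratio: 66.0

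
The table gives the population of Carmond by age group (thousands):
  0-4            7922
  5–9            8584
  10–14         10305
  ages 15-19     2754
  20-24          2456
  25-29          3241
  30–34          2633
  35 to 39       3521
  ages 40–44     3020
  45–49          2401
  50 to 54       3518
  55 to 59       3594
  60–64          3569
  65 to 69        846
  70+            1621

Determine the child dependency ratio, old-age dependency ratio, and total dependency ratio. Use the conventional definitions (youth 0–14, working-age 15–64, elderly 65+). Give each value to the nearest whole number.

0–14: 7922 + 8584 + 10305 = 26811
15–64: 2754 + 2456 + 3241 + 2633 + 3521 + 3020 + 2401 + 3518 + 3594 + 3569 = 30707
65+: 846 + 1621 = 2467
Youth dependency ratio = 26811 / 30707 × 100 = 87
Old-age dependency ratio = 2467 / 30707 × 100 = 8
Total dependency ratio = (26811 + 2467) / 30707 × 100 = 29278 / 30707 × 100 = 95

Youth dependency ratio: 87
Old-age dependency ratio: 8
Total dependency ratio: 95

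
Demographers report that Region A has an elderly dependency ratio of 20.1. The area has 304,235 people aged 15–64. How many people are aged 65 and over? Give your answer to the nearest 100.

Aged 65 and over: 61,200

Old-age dependency ratio = elderly / working-age × 100
20.1 = E / 304,235 × 100
⇒ 61,200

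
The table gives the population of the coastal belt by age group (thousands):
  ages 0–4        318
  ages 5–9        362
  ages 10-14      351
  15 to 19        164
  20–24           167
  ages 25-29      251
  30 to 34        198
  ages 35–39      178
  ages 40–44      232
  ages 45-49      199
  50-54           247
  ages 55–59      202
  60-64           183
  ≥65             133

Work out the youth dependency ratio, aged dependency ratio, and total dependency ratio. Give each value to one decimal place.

Youth dependency ratio: 51.0
Old-age dependency ratio: 6.6
Total dependency ratio: 57.6

0–14: 318 + 362 + 351 = 1031
15–64: 164 + 167 + 251 + 198 + 178 + 232 + 199 + 247 + 202 + 183 = 2021
65+: 133
Youth dependency ratio = 1031 / 2021 × 100 = 51.0
Old-age dependency ratio = 133 / 2021 × 100 = 6.6
Total dependency ratio = (1031 + 133) / 2021 × 100 = 1164 / 2021 × 100 = 57.6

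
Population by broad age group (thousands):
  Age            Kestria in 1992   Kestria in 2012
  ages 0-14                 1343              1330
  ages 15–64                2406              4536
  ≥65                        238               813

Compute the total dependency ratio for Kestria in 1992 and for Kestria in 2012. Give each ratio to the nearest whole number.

Kestria in 1992: (1343 + 238) / 2406 × 100 = 1581 / 2406 × 100 = 66
Kestria in 2012: (1330 + 813) / 4536 × 100 = 2143 / 4536 × 100 = 47

Kestria in 1992: 66
Kestria in 2012: 47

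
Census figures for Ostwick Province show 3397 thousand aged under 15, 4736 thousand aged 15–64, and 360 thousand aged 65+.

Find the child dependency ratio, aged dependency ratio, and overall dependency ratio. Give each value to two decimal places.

Youth dependency ratio: 71.73
Old-age dependency ratio: 7.60
Total dependency ratio: 79.33

Youth dependency ratio = 3397 / 4736 × 100 = 71.73
Old-age dependency ratio = 360 / 4736 × 100 = 7.60
Total dependency ratio = (3397 + 360) / 4736 × 100 = 3757 / 4736 × 100 = 79.33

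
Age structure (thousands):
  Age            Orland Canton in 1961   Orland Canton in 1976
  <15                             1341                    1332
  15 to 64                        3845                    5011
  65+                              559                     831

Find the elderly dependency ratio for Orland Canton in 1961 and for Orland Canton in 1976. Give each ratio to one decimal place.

Orland Canton in 1961: 559 / 3845 × 100 = 14.5
Orland Canton in 1976: 831 / 5011 × 100 = 16.6

Orland Canton in 1961: 14.5
Orland Canton in 1976: 16.6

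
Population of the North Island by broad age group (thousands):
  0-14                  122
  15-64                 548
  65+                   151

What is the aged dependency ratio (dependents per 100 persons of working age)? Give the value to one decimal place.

Old-age dependency ratio: 27.6

Old-age dependency ratio = 151 / 548 × 100 = 27.6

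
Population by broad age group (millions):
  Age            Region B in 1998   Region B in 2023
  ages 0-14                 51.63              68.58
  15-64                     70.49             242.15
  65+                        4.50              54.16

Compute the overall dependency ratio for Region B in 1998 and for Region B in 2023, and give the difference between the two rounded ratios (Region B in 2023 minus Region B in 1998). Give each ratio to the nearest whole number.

Region B in 1998: (51.63 + 4.50) / 70.49 × 100 = 56.13 / 70.49 × 100 = 80
Region B in 2023: (68.58 + 54.16) / 242.15 × 100 = 122.74 / 242.15 × 100 = 51

Region B in 1998: 80
Region B in 2023: 51
Difference: -29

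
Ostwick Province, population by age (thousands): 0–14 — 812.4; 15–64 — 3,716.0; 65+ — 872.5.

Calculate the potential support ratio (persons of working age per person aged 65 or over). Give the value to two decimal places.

Potential support ratio = 3,716.0 / 872.5 = 4.26

Potential support ratio: 4.26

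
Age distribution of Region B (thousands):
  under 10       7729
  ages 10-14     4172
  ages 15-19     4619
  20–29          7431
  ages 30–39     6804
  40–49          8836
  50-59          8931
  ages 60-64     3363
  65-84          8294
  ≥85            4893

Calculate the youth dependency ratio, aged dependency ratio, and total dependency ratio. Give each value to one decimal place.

Youth dependency ratio: 29.8
Old-age dependency ratio: 33.0
Total dependency ratio: 62.7

0–14: 7729 + 4172 = 11901
15–64: 4619 + 7431 + 6804 + 8836 + 8931 + 3363 = 39984
65+: 8294 + 4893 = 13187
Youth dependency ratio = 11901 / 39984 × 100 = 29.8
Old-age dependency ratio = 13187 / 39984 × 100 = 33.0
Total dependency ratio = (11901 + 13187) / 39984 × 100 = 25088 / 39984 × 100 = 62.7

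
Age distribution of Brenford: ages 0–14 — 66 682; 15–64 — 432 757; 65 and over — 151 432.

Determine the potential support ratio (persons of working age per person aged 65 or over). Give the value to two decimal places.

Potential support ratio = 432 757 / 151 432 = 2.86

Potential support ratio: 2.86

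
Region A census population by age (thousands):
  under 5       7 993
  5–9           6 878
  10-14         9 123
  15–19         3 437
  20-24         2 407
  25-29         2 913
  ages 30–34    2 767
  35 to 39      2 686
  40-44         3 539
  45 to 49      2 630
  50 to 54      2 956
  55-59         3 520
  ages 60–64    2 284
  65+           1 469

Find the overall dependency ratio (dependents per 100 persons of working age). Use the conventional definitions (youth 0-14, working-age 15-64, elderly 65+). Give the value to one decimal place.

Total dependency ratio: 87.4

0–14: 7 993 + 6 878 + 9 123 = 23 994
15–64: 3 437 + 2 407 + 2 913 + 2 767 + 2 686 + 3 539 + 2 630 + 2 956 + 3 520 + 2 284 = 29 139
65+: 1 469
Total dependency ratio = (23 994 + 1 469) / 29 139 × 100 = 25 463 / 29 139 × 100 = 87.4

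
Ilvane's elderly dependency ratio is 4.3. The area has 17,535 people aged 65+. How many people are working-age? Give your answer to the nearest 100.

Old-age dependency ratio = elderly / working-age × 100
4.3 = 17,535 / W × 100
⇒ 407,800

Working-age: 407,800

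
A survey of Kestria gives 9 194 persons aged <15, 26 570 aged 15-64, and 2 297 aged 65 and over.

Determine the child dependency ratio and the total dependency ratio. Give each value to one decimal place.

Youth dependency ratio = 9 194 / 26 570 × 100 = 34.6
Total dependency ratio = (9 194 + 2 297) / 26 570 × 100 = 11 491 / 26 570 × 100 = 43.2

Youth dependency ratio: 34.6
Total dependency ratio: 43.2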